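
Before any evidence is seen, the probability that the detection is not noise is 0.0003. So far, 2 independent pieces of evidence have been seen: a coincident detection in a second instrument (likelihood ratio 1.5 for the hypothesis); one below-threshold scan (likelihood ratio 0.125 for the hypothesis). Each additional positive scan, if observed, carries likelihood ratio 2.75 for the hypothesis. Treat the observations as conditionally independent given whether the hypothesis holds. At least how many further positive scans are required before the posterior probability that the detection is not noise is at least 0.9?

Prior odds = 0.0003/0.9997 = 3/9997.
Combined Bayes factor of the evidence already in hand = 1.5 × 0.125 = 0.1875.
Odds after that evidence = (3/9997) × 0.1875 = 9/159952.
Target odds = 0.9/0.1 = 9.
Need 2.75ⁿ ≥ 9 ÷ (9/159952) = 159952.
2.75¹¹ ≈68023.6 falls short of 159952 but 2.75¹² ≈187065 reaches it, so n = 12.

12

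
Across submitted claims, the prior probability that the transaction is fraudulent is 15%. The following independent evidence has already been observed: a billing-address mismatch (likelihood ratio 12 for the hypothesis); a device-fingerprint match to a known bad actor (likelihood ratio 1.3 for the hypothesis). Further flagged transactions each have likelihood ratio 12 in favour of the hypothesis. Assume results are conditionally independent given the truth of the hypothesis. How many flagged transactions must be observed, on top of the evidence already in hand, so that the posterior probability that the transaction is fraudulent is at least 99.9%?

3

Prior odds = 0.15/0.85 = 3/17.
Combined Bayes factor of the evidence already in hand = 12 × 1.3 = 15.6.
Odds after that evidence = (3/17) × 15.6 = 234/85.
Target odds = 0.999/0.001 = 999.
Need 12ⁿ ≥ 999 ÷ (234/85) = 9435/26.
12² = 144 falls short of 9435/26 but 12³ = 1728 reaches it, so n = 3.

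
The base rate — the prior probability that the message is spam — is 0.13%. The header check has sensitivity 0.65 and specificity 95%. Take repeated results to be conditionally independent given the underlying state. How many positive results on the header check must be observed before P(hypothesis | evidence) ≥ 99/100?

Prior odds = 0.0013/0.9987 = 13/9987.
False-positive rate = 1 − 0.95 = 0.05; likelihood ratio of a positive = 0.65/0.05 = 13.
Target posterior odds = 0.99/0.01 = 99.
Need (13/9987) × 13ⁿ ≥ 99, i.e. 13ⁿ ≥ 988713/13.
13⁴ = 28561 falls short of 988713/13 but 13⁵ = 371293 reaches it, so n = 5.

5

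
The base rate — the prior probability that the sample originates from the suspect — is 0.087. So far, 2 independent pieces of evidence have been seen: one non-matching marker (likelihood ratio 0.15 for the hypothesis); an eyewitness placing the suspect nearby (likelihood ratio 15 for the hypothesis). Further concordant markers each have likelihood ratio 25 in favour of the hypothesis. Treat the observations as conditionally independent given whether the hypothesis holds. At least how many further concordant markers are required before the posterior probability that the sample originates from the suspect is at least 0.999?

3

Prior odds = 0.087/0.913 = 87/913.
Combined Bayes factor of the evidence already in hand = 0.15 × 15 = 2.25.
Odds after that evidence = (87/913) × 2.25 = 783/3652.
Target odds = 0.999/0.001 = 999.
Need 25ⁿ ≥ 999 ÷ (783/3652) = 135124/29.
25² = 625 falls short of 135124/29 but 25³ = 15625 reaches it, so n = 3.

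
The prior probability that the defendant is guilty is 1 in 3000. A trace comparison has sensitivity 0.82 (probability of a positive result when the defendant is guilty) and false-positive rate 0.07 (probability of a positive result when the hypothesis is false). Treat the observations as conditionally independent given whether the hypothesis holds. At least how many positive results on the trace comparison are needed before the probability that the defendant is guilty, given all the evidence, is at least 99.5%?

6

Prior odds: (1/3000) ÷ (2999/3000) = 1/2999.
Likelihood ratio of a positive result = 0.82/0.07 = 82/7.
Target odds: 0.995 ÷ 0.005 = 199.
Need (1/2999) × (82/7)ⁿ ≥ 199, i.e. (82/7)ⁿ ≥ 596801.
(82/7)⁵ ≈220587 falls short of 596801 but (82/7)⁶ ≈2.58401e+06 reaches it, so n = 6.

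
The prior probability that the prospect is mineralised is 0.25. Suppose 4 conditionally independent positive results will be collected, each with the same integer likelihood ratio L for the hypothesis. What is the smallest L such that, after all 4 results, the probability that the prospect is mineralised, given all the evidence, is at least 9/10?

3

Prior odds = 0.25/0.75 = 1/3.
Target odds = 0.9/0.1 = 9.
Need L⁴ ≥ 9 ÷ (1/3) = 27.
2⁴ = 16 < 27 ≤ 81 = 3⁴, so L = 3.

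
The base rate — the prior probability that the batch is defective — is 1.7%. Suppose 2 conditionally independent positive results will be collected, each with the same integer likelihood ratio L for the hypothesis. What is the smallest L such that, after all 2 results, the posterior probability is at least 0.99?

76

Prior odds = 0.017/0.983 = 17/983.
Target odds = 0.99/0.01 = 99.
Need L² ≥ 99 ÷ (17/983) = 97317/17.
75² = 5625 < 97317/17 ≤ 5776 = 76², so L = 76.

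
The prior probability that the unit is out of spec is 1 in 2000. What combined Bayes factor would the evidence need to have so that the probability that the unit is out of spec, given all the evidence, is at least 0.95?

37981

Prior odds = 0.0005/0.9995 = 1/1999.
Target odds = 0.95/0.05 = 19.
Required Bayes factor = 19 ÷ (1/1999) = 37981.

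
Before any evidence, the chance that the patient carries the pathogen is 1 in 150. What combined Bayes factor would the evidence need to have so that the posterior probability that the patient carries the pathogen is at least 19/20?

Prior odds = (1/150)/(149/150) = 1/149.
Target odds = 0.95/0.05 = 19.
Required Bayes factor = 19 ÷ (1/149) = 2831.

2831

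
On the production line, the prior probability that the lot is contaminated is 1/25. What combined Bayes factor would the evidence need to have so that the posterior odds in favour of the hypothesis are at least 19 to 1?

Prior odds = 0.04/0.96 = 1/24.
Target odds = 19.
Required Bayes factor = 19 ÷ (1/24) = 456.

456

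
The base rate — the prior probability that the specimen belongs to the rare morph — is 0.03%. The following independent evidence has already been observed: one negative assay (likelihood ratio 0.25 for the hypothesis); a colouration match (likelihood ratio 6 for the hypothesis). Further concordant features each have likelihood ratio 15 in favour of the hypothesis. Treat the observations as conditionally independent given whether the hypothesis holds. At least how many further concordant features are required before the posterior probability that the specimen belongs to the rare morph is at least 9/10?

Prior odds = 0.0003/0.9997 = 3/9997.
Combined Bayes factor of the evidence already in hand = 0.25 × 6 = 1.5.
Odds after that evidence = (3/9997) × 1.5 = 9/19994.
Target odds = 0.9/0.1 = 9.
Need 15ⁿ ≥ 9 ÷ (9/19994) = 19994.
15³ = 3375 falls short of 19994 but 15⁴ = 50625 reaches it, so n = 4.

4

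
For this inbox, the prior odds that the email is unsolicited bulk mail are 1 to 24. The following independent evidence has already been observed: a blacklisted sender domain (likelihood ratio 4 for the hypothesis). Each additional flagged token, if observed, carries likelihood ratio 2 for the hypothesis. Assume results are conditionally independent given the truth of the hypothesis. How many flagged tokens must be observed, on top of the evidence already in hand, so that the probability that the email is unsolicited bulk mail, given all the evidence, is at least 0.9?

6

Prior odds = 1/24.
Bayes factor of the evidence already in hand = 4.
Odds after that evidence = (1/24) × 4 = 1/6.
Target odds = 0.9/0.1 = 9.
Need 2ⁿ ≥ 9 ÷ (1/6) = 54.
2⁵ = 32 falls short of 54 but 2⁶ = 64 reaches it, so n = 6.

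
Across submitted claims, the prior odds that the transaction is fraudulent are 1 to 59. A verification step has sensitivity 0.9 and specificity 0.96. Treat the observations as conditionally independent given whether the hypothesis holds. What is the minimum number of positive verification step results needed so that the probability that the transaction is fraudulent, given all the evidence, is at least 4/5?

2

Prior odds = 1/59.
False-positive rate = 1 − 0.96 = 0.04; likelihood ratio of a positive = 0.9/0.04 = 22.5.
Target odds: 0.8 ÷ 0.2 = 4.
Need (1/59) × 22.5ⁿ ≥ 4, i.e. 22.5ⁿ ≥ 236.
22.5¹ = 22.5 falls short of 236 but 22.5² = 506.25 reaches it, so n = 2.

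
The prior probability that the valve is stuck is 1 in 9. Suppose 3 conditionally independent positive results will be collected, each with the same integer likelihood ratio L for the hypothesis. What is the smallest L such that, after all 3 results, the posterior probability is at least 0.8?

Prior odds = (1/9)/(8/9) = 0.125.
Target odds = 0.8/0.2 = 4.
Need L³ ≥ 4 ÷ 0.125 = 32.
3³ = 27 < 32 ≤ 64 = 4³, so L = 4.

4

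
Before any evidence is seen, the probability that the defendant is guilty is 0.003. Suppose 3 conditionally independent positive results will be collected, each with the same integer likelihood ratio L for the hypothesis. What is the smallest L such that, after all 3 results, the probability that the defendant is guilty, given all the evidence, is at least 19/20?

19

Prior odds = 0.003/0.997 = 3/997.
Target odds = 0.95/0.05 = 19.
Need L³ ≥ 19 ÷ (3/997) = 18943/3.
18³ = 5832 < 18943/3 ≤ 6859 = 19³, so L = 19.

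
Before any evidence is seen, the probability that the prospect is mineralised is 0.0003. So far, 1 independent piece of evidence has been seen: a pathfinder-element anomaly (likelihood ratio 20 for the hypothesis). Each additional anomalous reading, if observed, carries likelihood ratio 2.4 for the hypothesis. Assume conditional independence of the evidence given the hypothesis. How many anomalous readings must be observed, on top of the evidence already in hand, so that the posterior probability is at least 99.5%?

12

Prior odds = 0.0003/0.9997 = 3/9997.
Bayes factor of the evidence already in hand = 20.
Odds after that evidence = (3/9997) × 20 = 60/9997.
Target odds = 0.995/0.005 = 199.
Need 2.4ⁿ ≥ 199 ÷ (60/9997) = 1989403/60.
2.4¹¹ ≈15216.8 falls short of 1989403/60 but 2.4¹² ≈36520.3 reaches it, so n = 12.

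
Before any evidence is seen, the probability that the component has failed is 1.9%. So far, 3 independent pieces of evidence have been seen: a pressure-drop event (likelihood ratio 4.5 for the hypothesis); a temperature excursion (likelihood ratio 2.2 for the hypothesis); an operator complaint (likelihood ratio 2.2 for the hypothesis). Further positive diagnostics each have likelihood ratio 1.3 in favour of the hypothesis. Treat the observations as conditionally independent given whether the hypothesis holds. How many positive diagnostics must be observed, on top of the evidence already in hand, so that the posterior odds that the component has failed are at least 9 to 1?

Prior odds = 0.019/0.981 = 19/981.
Combined Bayes factor of the evidence already in hand = 4.5 × 2.2 × 2.2 = 21.78.
Odds after that evidence = (19/981) × 21.78 = 2299/5450.
Target odds = 9.
Need 1.3ⁿ ≥ 9 ÷ (2299/5450) = 49050/2299.
1.3¹¹ ≈17.9216 falls short of 49050/2299 but 1.3¹² ≈23.2981 reaches it, so n = 12.

12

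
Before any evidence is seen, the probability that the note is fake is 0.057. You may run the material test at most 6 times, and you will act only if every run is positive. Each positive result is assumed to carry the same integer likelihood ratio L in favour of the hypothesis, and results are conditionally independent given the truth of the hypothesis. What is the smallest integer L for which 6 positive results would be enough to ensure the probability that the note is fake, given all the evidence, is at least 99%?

4

Prior odds = 0.057/0.943 = 57/943.
Target odds = 0.99/0.01 = 99.
Need L⁶ ≥ 99 ÷ (57/943) = 31119/19.
3⁶ = 729 < 31119/19 ≤ 4096 = 4⁶, so L = 4.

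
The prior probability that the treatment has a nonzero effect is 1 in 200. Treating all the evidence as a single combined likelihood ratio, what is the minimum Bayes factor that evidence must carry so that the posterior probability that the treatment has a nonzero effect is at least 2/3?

Prior odds = 0.005/0.995 = 1/199.
Target odds = (2/3)/(1/3) = 2.
Required Bayes factor = 2 ÷ (1/199) = 398.

398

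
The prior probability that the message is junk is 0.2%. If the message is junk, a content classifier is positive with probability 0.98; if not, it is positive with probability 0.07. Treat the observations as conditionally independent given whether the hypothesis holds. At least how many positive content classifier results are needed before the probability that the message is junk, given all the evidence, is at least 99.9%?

Prior odds = 0.002/0.998 = 1/499.
Likelihood ratio of a positive = 0.98/0.07 = 14.
Target posterior odds = 0.999/0.001 = 999.
Require 14ⁿ ≥ 999 ÷ (1/499) = 498501.
14⁴ = 38416 falls short of 498501 but 14⁵ = 537824 reaches it, so n = 5.

5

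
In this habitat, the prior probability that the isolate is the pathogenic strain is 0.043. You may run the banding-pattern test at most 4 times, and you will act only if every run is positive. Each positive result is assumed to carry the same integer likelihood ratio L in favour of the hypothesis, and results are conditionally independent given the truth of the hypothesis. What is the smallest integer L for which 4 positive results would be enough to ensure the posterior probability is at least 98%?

Prior odds = 0.043/0.957 = 43/957.
Target odds = 0.98/0.02 = 49.
Need L⁴ ≥ 49 ÷ (43/957) = 46893/43.
5⁴ = 625 < 46893/43 ≤ 1296 = 6⁴, so L = 6.

6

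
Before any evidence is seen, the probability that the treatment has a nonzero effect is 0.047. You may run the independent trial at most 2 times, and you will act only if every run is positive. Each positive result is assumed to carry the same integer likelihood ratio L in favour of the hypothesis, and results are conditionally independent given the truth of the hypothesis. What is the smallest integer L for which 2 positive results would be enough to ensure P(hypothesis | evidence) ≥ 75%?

8

Prior odds = 0.047/0.953 = 47/953.
Target odds = 0.75/0.25 = 3.
Need L² ≥ 3 ÷ (47/953) = 2859/47.
7² = 49 < 2859/47 ≤ 64 = 8², so L = 8.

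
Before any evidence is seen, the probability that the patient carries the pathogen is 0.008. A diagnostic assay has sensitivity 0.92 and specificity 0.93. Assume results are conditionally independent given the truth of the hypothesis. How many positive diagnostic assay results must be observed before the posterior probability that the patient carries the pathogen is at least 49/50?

Prior odds = 0.008/0.992 = 1/124.
False-positive rate = 1 − 0.93 = 0.07; likelihood ratio of a positive = 0.92/0.07 = 92/7.
Target posterior odds = 0.98/0.02 = 49.
Require (92/7)ⁿ ≥ 49 ÷ (1/124) = 6076.
(92/7)³ = 778688/343 falls short of 6076 but (92/7)⁴ = 71639296/2401 reaches it, so n = 4.

4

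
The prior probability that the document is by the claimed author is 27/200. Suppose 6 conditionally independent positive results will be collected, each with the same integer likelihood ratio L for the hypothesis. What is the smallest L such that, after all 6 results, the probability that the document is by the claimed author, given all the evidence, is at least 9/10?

Prior odds = 0.135/0.865 = 27/173.
Target odds = 0.9/0.1 = 9.
Need L⁶ ≥ 9 ÷ (27/173) = 173/3.
1⁶ = 1 < 173/3 ≤ 64 = 2⁶, so L = 2.

2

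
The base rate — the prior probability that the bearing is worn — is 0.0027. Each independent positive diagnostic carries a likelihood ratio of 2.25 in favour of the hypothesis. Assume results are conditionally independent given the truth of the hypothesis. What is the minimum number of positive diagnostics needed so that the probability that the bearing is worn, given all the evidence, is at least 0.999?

16

Prior odds = 0.0027/0.9973 = 27/9973.
Likelihood ratio per positive diagnostic = 2.25.
Target posterior odds = 0.999/0.001 = 999.
Require 2.25ⁿ ≥ 999 ÷ (27/9973) = 369001.
2.25¹⁵ ≈191751 falls short of 369001 but 2.25¹⁶ ≈431440 reaches it, so n = 16.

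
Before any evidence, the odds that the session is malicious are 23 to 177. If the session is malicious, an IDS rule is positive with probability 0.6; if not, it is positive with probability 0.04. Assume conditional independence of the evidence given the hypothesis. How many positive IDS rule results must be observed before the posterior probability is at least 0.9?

2

Prior odds = 23/177.
Likelihood ratio of a positive = 0.6/0.04 = 15.
Target odds: 0.9 ÷ 0.1 = 9.
Need (23/177) × 15ⁿ ≥ 9, i.e. 15ⁿ ≥ 1593/23.
15¹ = 15 falls short of 1593/23 but 15² = 225 reaches it, so n = 2.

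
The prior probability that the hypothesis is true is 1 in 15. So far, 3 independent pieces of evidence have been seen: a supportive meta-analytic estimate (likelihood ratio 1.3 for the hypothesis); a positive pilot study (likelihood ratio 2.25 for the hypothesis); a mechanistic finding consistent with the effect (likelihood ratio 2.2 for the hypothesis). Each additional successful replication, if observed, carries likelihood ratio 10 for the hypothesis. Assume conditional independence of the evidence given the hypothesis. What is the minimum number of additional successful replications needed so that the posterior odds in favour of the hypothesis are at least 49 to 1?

Prior odds = (1/15)/(14/15) = 1/14.
Combined Bayes factor of the evidence already in hand = 1.3 × 2.25 × 2.2 = 6.435.
Odds after that evidence = (1/14) × 6.435 = 1287/2800.
Target odds = 49.
Need 10ⁿ ≥ 49 ÷ (1287/2800) = 137200/1287.
10² = 100 falls short of 137200/1287 but 10³ = 1000 reaches it, so n = 3.

3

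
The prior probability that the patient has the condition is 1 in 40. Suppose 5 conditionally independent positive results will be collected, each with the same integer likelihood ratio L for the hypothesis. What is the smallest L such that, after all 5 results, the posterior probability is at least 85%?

3

Prior odds = 0.025/0.975 = 1/39.
Target odds = 0.85/0.15 = 17/3.
Need L⁵ ≥ 17/3 ÷ (1/39) = 221.
2⁵ = 32 < 221 ≤ 243 = 3⁵, so L = 3.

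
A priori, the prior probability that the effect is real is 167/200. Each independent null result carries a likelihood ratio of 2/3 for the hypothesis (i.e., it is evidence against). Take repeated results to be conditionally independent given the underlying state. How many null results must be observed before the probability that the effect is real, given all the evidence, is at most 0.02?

14

Prior odds: 0.835 ÷ 0.165 = 167/33.
Likelihood ratio per null result = 2/3.
Target odds: 0.02 ÷ 0.98 = 1/49.
Need (167/33) × (2/3)ⁿ ≤ 1/49, i.e. (2/3)ⁿ ≤ 33/8183.
(2/3)¹³ = 8192/1594323 is still above 33/8183 but (2/3)¹⁴ = 16384/4782969 is at or below it, so n = 14.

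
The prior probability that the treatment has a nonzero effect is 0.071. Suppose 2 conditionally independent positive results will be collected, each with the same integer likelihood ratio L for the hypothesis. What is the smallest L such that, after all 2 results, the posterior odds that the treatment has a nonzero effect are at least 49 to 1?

26

Prior odds = 0.071/0.929 = 71/929.
Target odds = 49.
Need L² ≥ 49 ÷ (71/929) = 45521/71.
25² = 625 < 45521/71 ≤ 676 = 26², so L = 26.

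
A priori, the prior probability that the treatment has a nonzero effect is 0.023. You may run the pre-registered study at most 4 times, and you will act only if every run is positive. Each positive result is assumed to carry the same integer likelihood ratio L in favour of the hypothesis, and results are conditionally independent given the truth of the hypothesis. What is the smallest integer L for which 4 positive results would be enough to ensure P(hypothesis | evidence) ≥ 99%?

9

Prior odds = 0.023/0.977 = 23/977.
Target odds = 0.99/0.01 = 99.
Need L⁴ ≥ 99 ÷ (23/977) = 96723/23.
8⁴ = 4096 < 96723/23 ≤ 6561 = 9⁴, so L = 9.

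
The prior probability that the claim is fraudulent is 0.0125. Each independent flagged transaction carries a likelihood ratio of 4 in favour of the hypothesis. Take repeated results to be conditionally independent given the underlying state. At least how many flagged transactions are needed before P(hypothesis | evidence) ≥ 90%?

5

Prior odds = 0.0125/0.9875 = 1/79.
Likelihood ratio per flagged transaction = 4.
Target posterior odds = 0.9/0.1 = 9.
Require 4ⁿ ≥ 9 ÷ (1/79) = 711.
4⁴ = 256 falls short of 711 but 4⁵ = 1024 reaches it, so n = 5.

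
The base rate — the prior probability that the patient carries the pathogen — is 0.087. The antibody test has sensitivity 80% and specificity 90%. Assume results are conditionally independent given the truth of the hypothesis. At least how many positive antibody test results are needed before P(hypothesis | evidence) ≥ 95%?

Prior odds = 0.087/0.913 = 87/913.
False-positive rate = 1 − 0.9 = 0.1; likelihood ratio of a positive = 0.8/0.1 = 8.
Target odds: 0.95 ÷ 0.05 = 19.
Require 8ⁿ ≥ 19 ÷ (87/913) = 17347/87.
8² = 64 falls short of 17347/87 but 8³ = 512 reaches it, so n = 3.

3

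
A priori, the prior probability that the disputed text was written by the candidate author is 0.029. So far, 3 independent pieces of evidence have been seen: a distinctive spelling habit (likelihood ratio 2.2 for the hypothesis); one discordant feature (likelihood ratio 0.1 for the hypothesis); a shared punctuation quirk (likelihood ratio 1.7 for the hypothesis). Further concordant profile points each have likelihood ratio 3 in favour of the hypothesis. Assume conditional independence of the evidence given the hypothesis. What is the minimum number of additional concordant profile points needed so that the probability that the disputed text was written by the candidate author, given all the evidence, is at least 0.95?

Prior odds = 0.029/0.971 = 29/971.
Combined Bayes factor of the evidence already in hand = 2.2 × 0.1 × 1.7 = 0.374.
Odds after that evidence = (29/971) × 0.374 = 5423/485500.
Target odds = 0.95/0.05 = 19.
Need 3ⁿ ≥ 19 ÷ (5423/485500) = 9224500/5423.
3⁶ = 729 falls short of 9224500/5423 but 3⁷ = 2187 reaches it, so n = 7.

7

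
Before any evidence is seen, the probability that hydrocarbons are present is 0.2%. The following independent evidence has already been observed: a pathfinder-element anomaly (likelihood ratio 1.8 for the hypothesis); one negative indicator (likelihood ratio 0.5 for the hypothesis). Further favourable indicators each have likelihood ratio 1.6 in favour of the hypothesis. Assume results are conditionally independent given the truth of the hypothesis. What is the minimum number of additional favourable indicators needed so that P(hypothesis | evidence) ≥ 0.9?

19

Prior odds = 0.002/0.998 = 1/499.
Combined Bayes factor of the evidence already in hand = 1.8 × 0.5 = 0.9.
Odds after that evidence = (1/499) × 0.9 = 9/4990.
Target odds = 0.9/0.1 = 9.
Need 1.6ⁿ ≥ 9 ÷ (9/4990) = 4990.
1.6¹⁸ ≈4722.37 falls short of 4990 but 1.6¹⁹ ≈7555.79 reaches it, so n = 19.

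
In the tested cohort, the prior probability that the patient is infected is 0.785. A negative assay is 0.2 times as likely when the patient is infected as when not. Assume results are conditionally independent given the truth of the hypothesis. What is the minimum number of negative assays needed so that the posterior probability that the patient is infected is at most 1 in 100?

4

Prior odds = 0.785/0.215 = 157/43.
Likelihood ratio per negative assay = 0.2.
Target odds: 0.01 ÷ 0.99 = 1/99.
Require 0.2ⁿ ≤ 1/99 ÷ (157/43) = 43/15543.
0.2³ = 0.008 is still above 43/15543 but 0.2⁴ = 0.0016 is at or below it, so n = 4.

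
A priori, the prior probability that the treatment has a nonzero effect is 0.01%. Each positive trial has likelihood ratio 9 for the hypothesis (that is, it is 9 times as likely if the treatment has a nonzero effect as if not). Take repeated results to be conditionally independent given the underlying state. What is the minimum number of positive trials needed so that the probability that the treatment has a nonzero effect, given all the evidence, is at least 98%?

Prior odds: 0.0001 ÷ 0.9999 = 1/9999.
Likelihood ratio per positive trial = 9.
Target odds: 0.98 ÷ 0.02 = 49.
Need (1/9999) × 9ⁿ ≥ 49, i.e. 9ⁿ ≥ 489951.
9⁵ = 59049 falls short of 489951 but 9⁶ = 531441 reaches it, so n = 6.

6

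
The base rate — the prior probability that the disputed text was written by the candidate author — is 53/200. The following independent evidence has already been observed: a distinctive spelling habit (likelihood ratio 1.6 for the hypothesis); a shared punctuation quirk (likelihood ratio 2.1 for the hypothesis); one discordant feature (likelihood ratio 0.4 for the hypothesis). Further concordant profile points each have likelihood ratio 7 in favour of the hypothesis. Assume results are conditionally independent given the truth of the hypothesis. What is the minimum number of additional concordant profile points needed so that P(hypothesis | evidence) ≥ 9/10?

Prior odds = 0.265/0.735 = 53/147.
Combined Bayes factor of the evidence already in hand = 1.6 × 2.1 × 0.4 = 1.344.
Odds after that evidence = (53/147) × 1.344 = 424/875.
Target odds = 0.9/0.1 = 9.
Need 7ⁿ ≥ 9 ÷ (424/875) = 7875/424.
7¹ = 7 falls short of 7875/424 but 7² = 49 reaches it, so n = 2.

2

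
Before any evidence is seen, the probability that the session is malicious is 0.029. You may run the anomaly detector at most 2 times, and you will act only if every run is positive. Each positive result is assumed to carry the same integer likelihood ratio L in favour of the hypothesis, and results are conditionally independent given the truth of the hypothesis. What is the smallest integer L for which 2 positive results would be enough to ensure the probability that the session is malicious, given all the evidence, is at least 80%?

12

Prior odds = 0.029/0.971 = 29/971.
Target odds = 0.8/0.2 = 4.
Need L² ≥ 4 ÷ (29/971) = 3884/29.
11² = 121 < 3884/29 ≤ 144 = 12², so L = 12.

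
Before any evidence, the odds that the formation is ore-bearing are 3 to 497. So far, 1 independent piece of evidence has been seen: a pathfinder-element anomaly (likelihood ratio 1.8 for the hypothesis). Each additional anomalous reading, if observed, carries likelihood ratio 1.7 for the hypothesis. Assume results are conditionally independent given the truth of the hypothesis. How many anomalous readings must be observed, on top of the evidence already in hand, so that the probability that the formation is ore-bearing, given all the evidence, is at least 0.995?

19

Prior odds = 3/497.
Bayes factor of the evidence already in hand = 1.8.
Odds after that evidence = (3/497) × 1.8 = 27/2485.
Target odds = 0.995/0.005 = 199.
Need 1.7ⁿ ≥ 199 ÷ (27/2485) = 494515/27.
1.7¹⁸ ≈14063.1 falls short of 494515/27 but 1.7¹⁹ ≈23907.2 reaches it, so n = 19.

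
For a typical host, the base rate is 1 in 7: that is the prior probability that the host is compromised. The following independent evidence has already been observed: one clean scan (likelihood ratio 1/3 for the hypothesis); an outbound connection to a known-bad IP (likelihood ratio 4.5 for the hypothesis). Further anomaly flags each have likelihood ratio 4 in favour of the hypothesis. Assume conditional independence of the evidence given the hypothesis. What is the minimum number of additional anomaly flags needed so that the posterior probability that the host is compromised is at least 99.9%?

6

Prior odds = (1/7)/(6/7) = 1/6.
Combined Bayes factor of the evidence already in hand = (1/3) × 4.5 = 1.5.
Odds after that evidence = (1/6) × 1.5 = 0.25.
Target odds = 0.999/0.001 = 999.
Need 4ⁿ ≥ 999 ÷ 0.25 = 3996.
4⁵ = 1024 falls short of 3996 but 4⁶ = 4096 reaches it, so n = 6.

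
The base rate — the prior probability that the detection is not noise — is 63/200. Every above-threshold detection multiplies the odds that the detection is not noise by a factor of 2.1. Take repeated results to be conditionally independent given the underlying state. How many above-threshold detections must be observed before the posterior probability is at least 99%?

Prior odds: 0.315 ÷ 0.685 = 63/137.
Likelihood ratio per above-threshold detection = 2.1.
Target odds: 0.99 ÷ 0.01 = 99.
Need (63/137) × 2.1ⁿ ≥ 99, i.e. 2.1ⁿ ≥ 1507/7.
2.1⁷ ≈180.109 falls short of 1507/7 but 2.1⁸ ≈378.229 reaches it, so n = 8.

8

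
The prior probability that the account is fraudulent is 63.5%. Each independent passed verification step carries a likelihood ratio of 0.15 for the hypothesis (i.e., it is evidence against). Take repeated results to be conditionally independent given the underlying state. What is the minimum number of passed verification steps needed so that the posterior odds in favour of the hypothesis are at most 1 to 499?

Prior odds: 0.635 ÷ 0.365 = 127/73.
Likelihood ratio per passed verification step = 0.15.
Target odds = 1/499.
Require 0.15ⁿ ≤ 1/499 ÷ (127/73) = 73/63373.
0.15³ = 0.003375 is still above 73/63373 but 0.15⁴ = 81/160000 is at or below it, so n = 4.

4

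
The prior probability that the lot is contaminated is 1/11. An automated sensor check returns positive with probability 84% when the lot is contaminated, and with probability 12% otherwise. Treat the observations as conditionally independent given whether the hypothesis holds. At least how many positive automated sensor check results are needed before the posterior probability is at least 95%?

3

Prior odds = (1/11)/(10/11) = 0.1.
Likelihood ratio of a positive result = 0.84/0.12 = 7.
Target posterior odds = 0.95/0.05 = 19.
Require 7ⁿ ≥ 19 ÷ 0.1 = 190.
7² = 49 falls short of 190 but 7³ = 343 reaches it, so n = 3.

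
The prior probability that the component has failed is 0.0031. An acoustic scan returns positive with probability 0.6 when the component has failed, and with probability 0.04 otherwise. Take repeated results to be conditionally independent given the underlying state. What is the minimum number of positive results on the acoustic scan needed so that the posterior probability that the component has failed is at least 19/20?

4

Prior odds: 0.0031 ÷ 0.9969 = 31/9969.
Likelihood ratio of a positive result = 0.6/0.04 = 15.
Target posterior odds = 0.95/0.05 = 19.
Require 15ⁿ ≥ 19 ÷ (31/9969) = 189411/31.
15³ = 3375 falls short of 189411/31 but 15⁴ = 50625 reaches it, so n = 4.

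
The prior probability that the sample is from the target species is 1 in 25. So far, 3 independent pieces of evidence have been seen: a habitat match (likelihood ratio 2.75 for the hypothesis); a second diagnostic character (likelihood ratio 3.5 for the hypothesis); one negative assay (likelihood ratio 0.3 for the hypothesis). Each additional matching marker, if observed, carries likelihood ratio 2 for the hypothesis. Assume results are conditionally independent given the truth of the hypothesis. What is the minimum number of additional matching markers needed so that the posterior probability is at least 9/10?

7

Prior odds = 0.04/0.96 = 1/24.
Combined Bayes factor of the evidence already in hand = 2.75 × 3.5 × 0.3 = 2.8875.
Odds after that evidence = (1/24) × 2.8875 = 0.1203125.
Target odds = 0.9/0.1 = 9.
Need 2ⁿ ≥ 9 ÷ 0.1203125 = 5760/77.
2⁶ = 64 falls short of 5760/77 but 2⁷ = 128 reaches it, so n = 7.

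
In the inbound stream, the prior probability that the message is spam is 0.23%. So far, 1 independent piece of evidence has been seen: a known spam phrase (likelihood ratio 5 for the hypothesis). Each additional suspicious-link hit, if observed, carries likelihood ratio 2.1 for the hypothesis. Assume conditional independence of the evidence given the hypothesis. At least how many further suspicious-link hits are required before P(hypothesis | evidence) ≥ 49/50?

Prior odds = 0.0023/0.9977 = 23/9977.
Bayes factor of the evidence already in hand = 5.
Odds after that evidence = (23/9977) × 5 = 115/9977.
Target odds = 0.98/0.02 = 49.
Need 2.1ⁿ ≥ 49 ÷ (115/9977) = 488873/115.
2.1¹¹ ≈3502.78 falls short of 488873/115 but 2.1¹² ≈7355.83 reaches it, so n = 12.

12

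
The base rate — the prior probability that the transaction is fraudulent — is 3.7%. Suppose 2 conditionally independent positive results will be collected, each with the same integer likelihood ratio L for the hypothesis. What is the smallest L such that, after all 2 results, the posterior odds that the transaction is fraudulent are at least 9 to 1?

Prior odds = 0.037/0.963 = 37/963.
Target odds = 9.
Need L² ≥ 9 ÷ (37/963) = 8667/37.
15² = 225 < 8667/37 ≤ 256 = 16², so L = 16.

16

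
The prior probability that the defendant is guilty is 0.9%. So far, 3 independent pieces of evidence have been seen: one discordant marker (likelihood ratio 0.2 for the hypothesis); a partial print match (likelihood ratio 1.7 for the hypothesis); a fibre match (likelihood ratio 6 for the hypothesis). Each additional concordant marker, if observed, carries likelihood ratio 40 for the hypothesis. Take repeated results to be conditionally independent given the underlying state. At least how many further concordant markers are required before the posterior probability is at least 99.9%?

3

Prior odds = 0.009/0.991 = 9/991.
Combined Bayes factor of the evidence already in hand = 0.2 × 1.7 × 6 = 2.04.
Odds after that evidence = (9/991) × 2.04 = 459/24775.
Target odds = 0.999/0.001 = 999.
Need 40ⁿ ≥ 999 ÷ (459/24775) = 916675/17.
40² = 1600 falls short of 916675/17 but 40³ = 64000 reaches it, so n = 3.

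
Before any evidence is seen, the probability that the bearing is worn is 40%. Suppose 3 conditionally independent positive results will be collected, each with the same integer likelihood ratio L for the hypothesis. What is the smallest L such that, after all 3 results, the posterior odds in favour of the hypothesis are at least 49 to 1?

Prior odds = 0.4/0.6 = 2/3.
Target odds = 49.
Need L³ ≥ 49 ÷ (2/3) = 73.5.
4³ = 64 < 73.5 ≤ 125 = 5³, so L = 5.

5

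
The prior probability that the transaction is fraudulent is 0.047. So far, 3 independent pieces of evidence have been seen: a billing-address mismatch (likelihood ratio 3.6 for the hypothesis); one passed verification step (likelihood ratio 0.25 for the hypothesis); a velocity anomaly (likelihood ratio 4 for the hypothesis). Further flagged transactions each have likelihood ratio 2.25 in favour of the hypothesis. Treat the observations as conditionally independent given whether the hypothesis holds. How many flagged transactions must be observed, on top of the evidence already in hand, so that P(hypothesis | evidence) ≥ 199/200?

9

Prior odds = 0.047/0.953 = 47/953.
Combined Bayes factor of the evidence already in hand = 3.6 × 0.25 × 4 = 3.6.
Odds after that evidence = (47/953) × 3.6 = 846/4765.
Target odds = 0.995/0.005 = 199.
Need 2.25ⁿ ≥ 199 ÷ (846/4765) = 948235/846.
2.25⁸ = 43046721/65536 falls short of 948235/846 but 2.25⁹ = 387420489/262144 reaches it, so n = 9.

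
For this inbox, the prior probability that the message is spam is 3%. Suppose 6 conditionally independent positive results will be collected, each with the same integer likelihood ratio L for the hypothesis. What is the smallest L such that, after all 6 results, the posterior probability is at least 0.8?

3

Prior odds = 0.03/0.97 = 3/97.
Target odds = 0.8/0.2 = 4.
Need L⁶ ≥ 4 ÷ (3/97) = 388/3.
2⁶ = 64 < 388/3 ≤ 729 = 3⁶, so L = 3.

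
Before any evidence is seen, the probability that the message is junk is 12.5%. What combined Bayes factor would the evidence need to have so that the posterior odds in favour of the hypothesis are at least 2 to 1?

14

Prior odds = 0.125/0.875 = 1/7.
Target odds = 2.
Required Bayes factor = 2 ÷ (1/7) = 14.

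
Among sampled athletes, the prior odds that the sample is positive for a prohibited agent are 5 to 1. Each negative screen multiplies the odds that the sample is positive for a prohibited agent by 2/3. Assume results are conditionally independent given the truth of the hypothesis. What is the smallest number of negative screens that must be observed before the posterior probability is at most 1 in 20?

12

Prior odds = 5.
Likelihood ratio per negative screen = 2/3.
Target odds: 0.05 ÷ 0.95 = 1/19.
Need 5 × (2/3)ⁿ ≤ 1/19, i.e. (2/3)ⁿ ≤ 1/95.
(2/3)¹¹ = 2048/177147 is still above 1/95 but (2/3)¹² = 4096/531441 is at or below it, so n = 12.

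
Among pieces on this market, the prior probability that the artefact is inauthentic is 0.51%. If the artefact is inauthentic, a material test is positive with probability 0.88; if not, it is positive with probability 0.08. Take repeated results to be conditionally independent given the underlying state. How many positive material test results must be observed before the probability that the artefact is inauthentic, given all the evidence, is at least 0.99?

5

Prior odds = 0.0051/0.9949 = 51/9949.
Likelihood ratio of a positive = 0.88/0.08 = 11.
Target odds: 0.99 ÷ 0.01 = 99.
Need (51/9949) × 11ⁿ ≥ 99, i.e. 11ⁿ ≥ 328317/17.
11⁴ = 14641 falls short of 328317/17 but 11⁵ = 161051 reaches it, so n = 5.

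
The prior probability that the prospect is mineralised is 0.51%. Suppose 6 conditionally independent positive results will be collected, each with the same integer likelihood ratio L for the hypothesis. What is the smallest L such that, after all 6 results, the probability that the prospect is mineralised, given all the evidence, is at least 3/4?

Prior odds = 0.0051/0.9949 = 51/9949.
Target odds = 0.75/0.25 = 3.
Need L⁶ ≥ 3 ÷ (51/9949) = 9949/17.
2⁶ = 64 < 9949/17 ≤ 729 = 3⁶, so L = 3.

3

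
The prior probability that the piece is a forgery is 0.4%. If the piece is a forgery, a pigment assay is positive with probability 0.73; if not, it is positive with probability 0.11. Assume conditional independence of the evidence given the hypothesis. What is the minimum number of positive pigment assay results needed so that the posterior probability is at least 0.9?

Prior odds = 0.004/0.996 = 1/249.
Likelihood ratio of a positive = 0.73/0.11 = 73/11.
Target odds: 0.9 ÷ 0.1 = 9.
Require (73/11)ⁿ ≥ 9 ÷ (1/249) = 2241.
(73/11)⁴ = 28398241/14641 falls short of 2241 but (73/11)⁵ ≈12872.1 reaches it, so n = 5.

5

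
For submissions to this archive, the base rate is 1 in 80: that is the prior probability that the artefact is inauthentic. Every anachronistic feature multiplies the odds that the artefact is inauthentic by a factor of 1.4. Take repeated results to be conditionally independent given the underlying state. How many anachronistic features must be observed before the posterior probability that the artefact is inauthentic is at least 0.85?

Prior odds = 0.0125/0.9875 = 1/79.
Likelihood ratio per anachronistic feature = 1.4.
Target posterior odds = 0.85/0.15 = 17/3.
Require 1.4ⁿ ≥ 17/3 ÷ (1/79) = 1343/3.
1.4¹⁸ ≈426.879 falls short of 1343/3 but 1.4¹⁹ ≈597.63 reaches it, so n = 19.

19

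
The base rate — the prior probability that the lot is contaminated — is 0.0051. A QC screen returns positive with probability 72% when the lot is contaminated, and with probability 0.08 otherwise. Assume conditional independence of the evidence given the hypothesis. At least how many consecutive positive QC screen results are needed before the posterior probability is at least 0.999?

Prior odds: 0.0051 ÷ 0.9949 = 51/9949.
Likelihood ratio of a positive result = 0.72/0.08 = 9.
Target odds: 0.999 ÷ 0.001 = 999.
Require 9ⁿ ≥ 999 ÷ (51/9949) = 3313017/17.
9⁵ = 59049 falls short of 3313017/17 but 9⁶ = 531441 reaches it, so n = 6.

6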